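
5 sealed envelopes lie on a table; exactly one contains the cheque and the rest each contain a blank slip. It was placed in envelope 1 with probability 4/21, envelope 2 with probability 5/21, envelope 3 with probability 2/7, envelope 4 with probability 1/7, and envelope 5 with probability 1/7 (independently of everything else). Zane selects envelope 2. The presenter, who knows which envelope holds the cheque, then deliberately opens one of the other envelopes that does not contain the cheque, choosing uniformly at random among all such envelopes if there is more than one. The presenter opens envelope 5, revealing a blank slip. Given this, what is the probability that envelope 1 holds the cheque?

Consider each possible location of the cheque in turn.
If it is in envelope 1 (prior 4/21): the presenter has 3 equally likely choices, so probability 1/3; weight (4/21)·(1/3) = 4/63.
If it is in envelope 2 (prior 5/21): the presenter has 4 equally likely choices, so probability 1/4; weight (5/21)·(1/4) = 5/84.
If it is in envelope 3 (prior 2/7): the presenter has 3 equally likely choices, so probability 1/3; weight (2/7)·(1/3) = 2/21.
If it is in envelope 4 (prior 1/7): the presenter has 3 equally likely choices, so probability 1/3; weight (1/7)·(1/3) = 1/21.
If it is in envelope 5 (prior 1/7): the presenter opened envelope 5, so this case is ruled out; weight (1/7)·0 = 0.
The weights sum to 67/252.
So P(the cheque in envelope 1 | the presenter opened envelope 5) = (4/63) / (67/252) = 16/67.

16/67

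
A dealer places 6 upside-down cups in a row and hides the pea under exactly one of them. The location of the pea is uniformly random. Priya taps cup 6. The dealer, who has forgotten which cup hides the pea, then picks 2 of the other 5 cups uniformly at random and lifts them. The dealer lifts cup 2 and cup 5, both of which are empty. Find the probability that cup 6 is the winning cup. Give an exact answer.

Because the dealer chose which cups to lift without knowing where the pea is, the choice is independent of the prize location. Learning that none of the 2 opened cups holds the pea simply rules out those 2 locations and leaves the remaining 4 cups still equally likely by symmetry.
So P(the pea under cup 6) = 1/4.

1/4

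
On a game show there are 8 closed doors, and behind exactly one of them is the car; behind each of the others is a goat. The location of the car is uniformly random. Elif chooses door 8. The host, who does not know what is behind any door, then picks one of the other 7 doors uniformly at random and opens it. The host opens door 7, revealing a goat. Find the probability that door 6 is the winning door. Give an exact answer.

Consider each possible location of the car in turn.
If it is behind any of doors 1, 2, 3, 4, 5, 6, and 8 (prior 1/8 each): the host picks door 7 with probability 1/7 regardless, and it is not the prize; weight (1/8)·(1/7) = 1/56 each.
If it is behind door 7 (prior 1/8): the host opened door 7, so this case is ruled out; weight (1/8)·0 = 0.
The weights sum to 1/8.
So P(the car behind door 6 | the host opened door 7) = (1/56) / (1/8) = 1/7.

1/7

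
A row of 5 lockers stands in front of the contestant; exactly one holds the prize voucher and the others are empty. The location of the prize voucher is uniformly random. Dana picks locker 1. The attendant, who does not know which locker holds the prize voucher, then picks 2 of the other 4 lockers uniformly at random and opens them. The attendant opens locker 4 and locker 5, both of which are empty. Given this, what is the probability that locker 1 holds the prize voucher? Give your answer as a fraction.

1/3

Because the attendant chose which lockers to open without knowing where the prize voucher is, the choice is independent of the prize location. Learning that none of the 2 opened lockers holds the prize voucher simply rules out those 2 locations and leaves the remaining 3 lockers still equally likely by symmetry.
So P(the prize voucher in locker 1) = 1/3.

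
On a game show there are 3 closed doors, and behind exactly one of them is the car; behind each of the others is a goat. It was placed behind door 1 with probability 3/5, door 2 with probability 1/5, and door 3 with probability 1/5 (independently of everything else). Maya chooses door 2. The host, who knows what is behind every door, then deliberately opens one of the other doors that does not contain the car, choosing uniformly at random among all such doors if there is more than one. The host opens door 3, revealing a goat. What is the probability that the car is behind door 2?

1/7

Apply Bayes' rule, conditioning on where the car actually is.
If it is behind door 1 (prior 3/5): the host has no choice, probability 1; weight (3/5)·1 = 3/5.
If it is behind door 2 (prior 1/5): the host has 2 equally likely choices, so probability 1/2; weight (1/5)·(1/2) = 1/10.
If it is behind door 3 (prior 1/5): the host opened door 3, so this case is ruled out; weight (1/5)·0 = 0.
The weights sum to 7/10.
So P(the car behind door 2 | the host opened door 3) = (1/10) / (7/10) = 1/7.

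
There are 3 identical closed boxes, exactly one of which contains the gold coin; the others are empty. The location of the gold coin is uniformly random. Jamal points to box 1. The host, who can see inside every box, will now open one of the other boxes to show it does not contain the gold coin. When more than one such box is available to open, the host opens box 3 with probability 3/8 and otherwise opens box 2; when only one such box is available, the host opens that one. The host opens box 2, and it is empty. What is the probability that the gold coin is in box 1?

5/13

Condition on the true location of the gold coin.
If it is in box 1 (prior 1/3): box 3 is available but not opened, probability 5/8; weight (1/3)·(5/8) = 5/24.
If it is in box 2 (prior 1/3): the host opened box 2, so this case is ruled out; weight (1/3)·0 = 0.
If it is in box 3 (prior 1/3): only box 2 is available, probability 1; weight (1/3)·1 = 1/3.
The weights sum to 13/24.
So P(the gold coin in box 1 | the host opened box 2) = (5/24) / (13/24) = 5/13.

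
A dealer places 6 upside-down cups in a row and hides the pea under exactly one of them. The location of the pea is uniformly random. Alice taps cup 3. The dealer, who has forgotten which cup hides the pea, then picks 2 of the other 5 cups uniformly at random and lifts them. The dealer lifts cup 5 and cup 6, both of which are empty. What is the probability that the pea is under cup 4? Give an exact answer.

Because the dealer chose which cups to lift without knowing where the pea is, the choice is independent of the prize location. Learning that none of the 2 opened cups holds the pea simply rules out those 2 locations and leaves the remaining 4 cups still equally likely by symmetry.
So P(the pea under cup 4) = 1/4.

1/4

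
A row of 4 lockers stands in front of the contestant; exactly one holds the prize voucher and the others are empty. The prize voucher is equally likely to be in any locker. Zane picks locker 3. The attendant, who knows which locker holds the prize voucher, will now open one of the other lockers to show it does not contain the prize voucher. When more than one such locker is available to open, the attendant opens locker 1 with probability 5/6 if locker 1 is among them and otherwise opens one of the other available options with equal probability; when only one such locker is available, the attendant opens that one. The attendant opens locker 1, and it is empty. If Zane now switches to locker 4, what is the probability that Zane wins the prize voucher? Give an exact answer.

1/3

Consider each possible location of the prize voucher in turn.
If it is in locker 1 (prior 1/4): the attendant opened locker 1, so this case is ruled out; weight (1/4)·0 = 0.
If it is in any of lockers 2, 3, and 4 (prior 1/4 each): locker 1 is available, opened with probability 5/6; weight (1/4)·(5/6) = 5/24 each.
The weights sum to 5/8.
So P(the prize voucher in locker 4 | the attendant opened locker 1) = (5/24) / (5/8) = 1/3.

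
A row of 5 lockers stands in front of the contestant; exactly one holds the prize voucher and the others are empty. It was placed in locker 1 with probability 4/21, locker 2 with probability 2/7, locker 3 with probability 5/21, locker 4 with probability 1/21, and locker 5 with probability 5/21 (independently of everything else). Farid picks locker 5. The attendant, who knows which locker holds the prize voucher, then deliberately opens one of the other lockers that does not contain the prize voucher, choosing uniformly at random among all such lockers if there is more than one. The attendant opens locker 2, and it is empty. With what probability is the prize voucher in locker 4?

4/55

Consider each possible location of the prize voucher in turn.
If it is in locker 1 (prior 4/21): the attendant has 3 equally likely choices, so probability 1/3; weight (4/21)·(1/3) = 4/63.
If it is in locker 2 (prior 2/7): the attendant opened locker 2, so this case is ruled out; weight (2/7)·0 = 0.
If it is in locker 3 (prior 5/21): the attendant has 3 equally likely choices, so probability 1/3; weight (5/21)·(1/3) = 5/63.
If it is in locker 4 (prior 1/21): the attendant has 3 equally likely choices, so probability 1/3; weight (1/21)·(1/3) = 1/63.
If it is in locker 5 (prior 5/21): the attendant has 4 equally likely choices, so probability 1/4; weight (5/21)·(1/4) = 5/84.
The weights sum to 55/252.
So P(the prize voucher in locker 4 | the attendant opened locker 2) = (1/63) / (55/252) = 4/55.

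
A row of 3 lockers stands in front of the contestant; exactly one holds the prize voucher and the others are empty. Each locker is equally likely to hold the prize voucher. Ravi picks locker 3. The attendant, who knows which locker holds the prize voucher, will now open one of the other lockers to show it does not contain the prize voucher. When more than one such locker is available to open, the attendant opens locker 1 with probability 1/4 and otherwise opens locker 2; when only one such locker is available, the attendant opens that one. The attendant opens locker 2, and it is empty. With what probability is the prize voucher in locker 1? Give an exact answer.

Consider each possible location of the prize voucher in turn.
If it is in locker 1 (prior 1/3): only locker 2 is available, probability 1; weight (1/3)·1 = 1/3.
If it is in locker 2 (prior 1/3): the attendant opened locker 2, so this case is ruled out; weight (1/3)·0 = 0.
If it is in locker 3 (prior 1/3): locker 1 is available but not opened, probability 3/4; weight (1/3)·(3/4) = 1/4.
The weights sum to 7/12.
So P(the prize voucher in locker 1 | the attendant opened locker 2) = (1/3) / (7/12) = 4/7.

4/7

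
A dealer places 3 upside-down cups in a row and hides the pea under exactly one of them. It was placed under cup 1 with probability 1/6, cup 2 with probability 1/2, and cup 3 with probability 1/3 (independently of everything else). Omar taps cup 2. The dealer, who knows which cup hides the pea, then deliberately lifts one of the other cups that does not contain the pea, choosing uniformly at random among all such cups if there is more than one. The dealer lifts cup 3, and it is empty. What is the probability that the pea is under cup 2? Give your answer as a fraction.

3/5

Consider each possible location of the pea in turn.
If it is under cup 1 (prior 1/6): the dealer has no choice, probability 1; weight (1/6)·1 = 1/6.
If it is under cup 2 (prior 1/2): the dealer has 2 equally likely choices, so probability 1/2; weight (1/2)·(1/2) = 1/4.
If it is under cup 3 (prior 1/3): the dealer opened cup 3, so this case is ruled out; weight (1/3)·0 = 0.
The weights sum to 5/12.
So P(the pea under cup 2 | the dealer opened cup 3) = (1/4) / (5/12) = 3/5.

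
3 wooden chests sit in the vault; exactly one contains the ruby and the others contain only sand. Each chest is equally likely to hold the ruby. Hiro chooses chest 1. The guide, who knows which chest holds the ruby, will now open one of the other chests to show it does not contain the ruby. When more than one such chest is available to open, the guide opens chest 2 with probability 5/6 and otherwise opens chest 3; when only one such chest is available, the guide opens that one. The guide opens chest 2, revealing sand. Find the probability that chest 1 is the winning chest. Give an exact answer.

Condition on the true location of the ruby.
If it is in chest 1 (prior 1/3): chest 2 is available, opened with probability 5/6; weight (1/3)·(5/6) = 5/18.
If it is in chest 2 (prior 1/3): the guide opened chest 2, so this case is ruled out; weight (1/3)·0 = 0.
If it is in chest 3 (prior 1/3): only chest 2 is available, probability 1; weight (1/3)·1 = 1/3.
The weights sum to 11/18.
So P(the ruby in chest 1 | the guide opened chest 2) = (5/18) / (11/18) = 5/11.

5/11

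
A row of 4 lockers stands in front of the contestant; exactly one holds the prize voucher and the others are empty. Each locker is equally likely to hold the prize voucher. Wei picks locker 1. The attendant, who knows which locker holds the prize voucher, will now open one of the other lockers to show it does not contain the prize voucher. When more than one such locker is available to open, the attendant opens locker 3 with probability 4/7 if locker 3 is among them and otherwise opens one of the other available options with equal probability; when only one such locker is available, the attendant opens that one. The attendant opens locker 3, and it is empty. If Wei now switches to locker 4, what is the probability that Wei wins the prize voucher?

Condition on the true location of the prize voucher.
If it is in any of lockers 1, 2, and 4 (prior 1/4 each): locker 3 is available, opened with probability 4/7; weight (1/4)·(4/7) = 1/7 each.
If it is in locker 3 (prior 1/4): the attendant opened locker 3, so this case is ruled out; weight (1/4)·0 = 0.
The weights sum to 3/7.
So P(the prize voucher in locker 4 | the attendant opened locker 3) = (1/7) / (3/7) = 1/3.

1/3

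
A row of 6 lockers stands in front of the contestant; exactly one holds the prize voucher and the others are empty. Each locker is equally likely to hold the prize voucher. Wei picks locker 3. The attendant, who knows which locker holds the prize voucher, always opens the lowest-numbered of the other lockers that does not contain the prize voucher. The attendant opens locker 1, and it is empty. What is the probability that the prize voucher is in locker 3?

1/5

Consider each possible location of the prize voucher in turn.
If it is in locker 1 (prior 1/6): the attendant opened locker 1, so this case is ruled out; weight (1/6)·0 = 0.
If it is in any of lockers 2, 3, 4, 5, and 6 (prior 1/6 each): locker 1 is the lowest-numbered option available, probability 1; weight (1/6)·1 = 1/6 each.
The weights sum to 5/6.
So P(the prize voucher in locker 3 | the attendant opened locker 1) = (1/6) / (5/6) = 1/5.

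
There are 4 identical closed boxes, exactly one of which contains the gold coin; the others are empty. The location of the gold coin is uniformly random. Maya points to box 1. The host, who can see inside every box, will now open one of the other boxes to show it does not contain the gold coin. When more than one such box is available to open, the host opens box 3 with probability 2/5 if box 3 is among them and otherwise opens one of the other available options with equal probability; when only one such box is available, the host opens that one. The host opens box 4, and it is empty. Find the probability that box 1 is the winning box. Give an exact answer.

Condition on the true location of the gold coin.
If it is in box 1 (prior 1/4): box 3 is available but not opened; box 4 gets probability (1 − 2/5)/2 = 3/10; weight (1/4)·(3/10) = 3/40.
If it is in box 2 (prior 1/4): box 3 is available but not opened, probability 3/5; weight (1/4)·(3/5) = 3/20.
If it is in box 3 (prior 1/4): box 3 holds the prize so is unavailable; the host chooses uniformly among the 2 others, probability 1/2; weight (1/4)·(1/2) = 1/8.
If it is in box 4 (prior 1/4): the host opened box 4, so this case is ruled out; weight (1/4)·0 = 0.
The weights sum to 7/20.
So P(the gold coin in box 1 | the host opened box 4) = (3/40) / (7/20) = 3/14.

3/14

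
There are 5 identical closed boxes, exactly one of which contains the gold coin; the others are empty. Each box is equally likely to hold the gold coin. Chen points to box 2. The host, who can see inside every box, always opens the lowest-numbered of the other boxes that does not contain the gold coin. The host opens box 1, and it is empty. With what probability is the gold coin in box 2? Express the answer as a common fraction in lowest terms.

1/4

Apply Bayes' rule, conditioning on where the gold coin actually is.
If it is in box 1 (prior 1/5): the host opened box 1, so this case is ruled out; weight (1/5)·0 = 0.
If it is in any of boxes 2, 3, 4, and 5 (prior 1/5 each): box 1 is the lowest-numbered option available, probability 1; weight (1/5)·1 = 1/5 each.
The weights sum to 4/5.
So P(the gold coin in box 2 | the host opened box 1) = (1/5) / (4/5) = 1/4.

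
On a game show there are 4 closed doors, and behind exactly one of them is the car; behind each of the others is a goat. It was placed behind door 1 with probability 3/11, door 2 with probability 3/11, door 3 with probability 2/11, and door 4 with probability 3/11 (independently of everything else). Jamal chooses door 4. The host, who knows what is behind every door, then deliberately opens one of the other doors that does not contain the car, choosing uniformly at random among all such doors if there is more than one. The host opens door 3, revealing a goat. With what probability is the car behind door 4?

Apply Bayes' rule, conditioning on where the car actually is.
If it is behind either of doors 1 and 2 (prior 3/11 each): the host has 2 equally likely choices, so probability 1/2; weight (3/11)·(1/2) = 3/22 each.
If it is behind door 3 (prior 2/11): the host opened door 3, so this case is ruled out; weight (2/11)·0 = 0.
If it is behind door 4 (prior 3/11): the host has 3 equally likely choices, so probability 1/3; weight (3/11)·(1/3) = 1/11.
The weights sum to 4/11.
So P(the car behind door 4 | the host opened door 3) = (1/11) / (4/11) = 1/4.

1/4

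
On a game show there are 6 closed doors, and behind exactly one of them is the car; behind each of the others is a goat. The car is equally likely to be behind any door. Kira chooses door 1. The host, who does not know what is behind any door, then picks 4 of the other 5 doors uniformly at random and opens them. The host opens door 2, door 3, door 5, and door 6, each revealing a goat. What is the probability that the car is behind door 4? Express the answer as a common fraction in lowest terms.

Condition on the true location of the car.
If it is behind either of doors 1 and 4 (prior 1/6 each): the host picks exactly this set with probability 1/5 regardless, and none is the prize; weight (1/6)·(1/5) = 1/30 each.
If it is behind any of doors 2, 3, 5, and 6 (prior 1/6 each): that door was opened and seen not to hold the prize — ruled out; weight (1/6)·0 = 0 each.
The weights sum to 1/15.
So P(the car behind door 4 | the host opened door 2, door 3, door 5, and door 6) = (1/30) / (1/15) = 1/2.

1/2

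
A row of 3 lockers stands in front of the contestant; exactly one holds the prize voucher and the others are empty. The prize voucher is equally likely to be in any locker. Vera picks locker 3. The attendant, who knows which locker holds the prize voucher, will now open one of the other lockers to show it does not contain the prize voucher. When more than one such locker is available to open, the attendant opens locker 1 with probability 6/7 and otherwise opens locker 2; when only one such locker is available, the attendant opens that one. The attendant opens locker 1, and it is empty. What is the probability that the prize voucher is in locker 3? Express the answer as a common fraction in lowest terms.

6/13

Consider each possible location of the prize voucher in turn.
If it is in locker 1 (prior 1/3): the attendant opened locker 1, so this case is ruled out; weight (1/3)·0 = 0.
If it is in locker 2 (prior 1/3): only locker 1 is available, probability 1; weight (1/3)·1 = 1/3.
If it is in locker 3 (prior 1/3): locker 1 is available, opened with probability 6/7; weight (1/3)·(6/7) = 2/7.
The weights sum to 13/21.
So P(the prize voucher in locker 3 | the attendant opened locker 1) = (2/7) / (13/21) = 6/13.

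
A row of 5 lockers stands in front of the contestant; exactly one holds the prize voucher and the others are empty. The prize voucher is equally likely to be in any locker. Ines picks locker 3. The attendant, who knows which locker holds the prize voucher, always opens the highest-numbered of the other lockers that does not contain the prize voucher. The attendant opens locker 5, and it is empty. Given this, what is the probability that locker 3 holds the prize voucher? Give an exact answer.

Apply Bayes' rule, conditioning on where the prize voucher actually is.
If it is in any of lockers 1, 2, 3, and 4 (prior 1/5 each): locker 5 is the highest-numbered option available, probability 1; weight (1/5)·1 = 1/5 each.
If it is in locker 5 (prior 1/5): the attendant opened locker 5, so this case is ruled out; weight (1/5)·0 = 0.
The weights sum to 4/5.
So P(the prize voucher in locker 3 | the attendant opened locker 5) = (1/5) / (4/5) = 1/4.

1/4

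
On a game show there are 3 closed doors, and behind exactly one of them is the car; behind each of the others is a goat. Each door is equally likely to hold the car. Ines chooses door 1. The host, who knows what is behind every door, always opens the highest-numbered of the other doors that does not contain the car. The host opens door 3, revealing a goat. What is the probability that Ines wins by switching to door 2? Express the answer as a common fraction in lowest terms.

1/2

Apply Bayes' rule, conditioning on where the car actually is.
If it is behind either of doors 1 and 2 (prior 1/3 each): door 3 is the highest-numbered option available, probability 1; weight (1/3)·1 = 1/3 each.
If it is behind door 3 (prior 1/3): the host opened door 3, so this case is ruled out; weight (1/3)·0 = 0.
The weights sum to 2/3.
So P(the car behind door 2 | the host opened door 3) = (1/3) / (2/3) = 1/2.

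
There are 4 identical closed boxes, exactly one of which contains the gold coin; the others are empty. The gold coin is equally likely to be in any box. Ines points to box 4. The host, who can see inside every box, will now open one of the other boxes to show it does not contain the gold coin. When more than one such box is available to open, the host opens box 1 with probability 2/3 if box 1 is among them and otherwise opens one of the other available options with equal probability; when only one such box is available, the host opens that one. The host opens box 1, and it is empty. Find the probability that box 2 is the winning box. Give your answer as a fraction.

Consider each possible location of the gold coin in turn.
If it is in box 1 (prior 1/4): the host opened box 1, so this case is ruled out; weight (1/4)·0 = 0.
If it is in any of boxes 2, 3, and 4 (prior 1/4 each): box 1 is available, opened with probability 2/3; weight (1/4)·(2/3) = 1/6 each.
The weights sum to 1/2.
So P(the gold coin in box 2 | the host opened box 1) = (1/6) / (1/2) = 1/3.

1/3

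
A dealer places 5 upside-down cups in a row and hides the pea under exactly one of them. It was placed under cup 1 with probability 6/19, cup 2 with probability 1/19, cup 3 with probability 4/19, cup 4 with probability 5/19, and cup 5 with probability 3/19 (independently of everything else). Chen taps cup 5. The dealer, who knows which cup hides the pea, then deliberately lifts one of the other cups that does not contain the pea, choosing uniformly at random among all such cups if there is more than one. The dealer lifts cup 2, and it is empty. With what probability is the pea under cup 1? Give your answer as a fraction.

Consider each possible location of the pea in turn.
If it is under cup 1 (prior 6/19): the dealer has 3 equally likely choices, so probability 1/3; weight (6/19)·(1/3) = 2/19.
If it is under cup 2 (prior 1/19): the dealer opened cup 2, so this case is ruled out; weight (1/19)·0 = 0.
If it is under cup 3 (prior 4/19): the dealer has 3 equally likely choices, so probability 1/3; weight (4/19)·(1/3) = 4/57.
If it is under cup 4 (prior 5/19): the dealer has 3 equally likely choices, so probability 1/3; weight (5/19)·(1/3) = 5/57.
If it is under cup 5 (prior 3/19): the dealer has 4 equally likely choices, so probability 1/4; weight (3/19)·(1/4) = 3/76.
The weights sum to 23/76.
So P(the pea under cup 1 | the dealer opened cup 2) = (2/19) / (23/76) = 8/23.

8/23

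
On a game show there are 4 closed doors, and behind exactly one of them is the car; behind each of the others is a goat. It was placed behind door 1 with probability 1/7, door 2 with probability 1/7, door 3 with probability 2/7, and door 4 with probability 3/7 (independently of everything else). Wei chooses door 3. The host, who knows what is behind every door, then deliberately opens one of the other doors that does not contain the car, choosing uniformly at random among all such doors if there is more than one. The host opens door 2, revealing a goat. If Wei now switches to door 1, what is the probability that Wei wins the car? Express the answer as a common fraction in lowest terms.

3/16

Consider each possible location of the car in turn.
If it is behind door 1 (prior 1/7): the host has 2 equally likely choices, so probability 1/2; weight (1/7)·(1/2) = 1/14.
If it is behind door 2 (prior 1/7): the host opened door 2, so this case is ruled out; weight (1/7)·0 = 0.
If it is behind door 3 (prior 2/7): the host has 3 equally likely choices, so probability 1/3; weight (2/7)·(1/3) = 2/21.
If it is behind door 4 (prior 3/7): the host has 2 equally likely choices, so probability 1/2; weight (3/7)·(1/2) = 3/14.
The weights sum to 8/21.
So P(the car behind door 1 | the host opened door 2) = (1/14) / (8/21) = 3/16.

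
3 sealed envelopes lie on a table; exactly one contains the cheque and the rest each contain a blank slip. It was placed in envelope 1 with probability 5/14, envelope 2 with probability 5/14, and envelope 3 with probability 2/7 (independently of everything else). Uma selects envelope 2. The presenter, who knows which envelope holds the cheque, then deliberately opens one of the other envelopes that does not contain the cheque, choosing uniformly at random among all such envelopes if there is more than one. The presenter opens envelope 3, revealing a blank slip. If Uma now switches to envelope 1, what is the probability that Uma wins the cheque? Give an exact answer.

Apply Bayes' rule, conditioning on where the cheque actually is.
If it is in envelope 1 (prior 5/14): the presenter has no choice, probability 1; weight (5/14)·1 = 5/14.
If it is in envelope 2 (prior 5/14): the presenter has 2 equally likely choices, so probability 1/2; weight (5/14)·(1/2) = 5/28.
If it is in envelope 3 (prior 2/7): the presenter opened envelope 3, so this case is ruled out; weight (2/7)·0 = 0.
The weights sum to 15/28.
So P(the cheque in envelope 1 | the presenter opened envelope 3) = (5/14) / (15/28) = 2/3.

2/3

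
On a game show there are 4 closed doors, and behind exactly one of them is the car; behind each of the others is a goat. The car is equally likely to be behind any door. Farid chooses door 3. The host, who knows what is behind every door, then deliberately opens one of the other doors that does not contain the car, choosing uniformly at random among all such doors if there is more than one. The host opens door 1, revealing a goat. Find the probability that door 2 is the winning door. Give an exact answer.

Apply Bayes' rule, conditioning on where the car actually is.
If it is behind door 1 (prior 1/4): the host opened door 1, so this case is ruled out; weight (1/4)·0 = 0.
If it is behind either of doors 2 and 4 (prior 1/4 each): the host has 2 equally likely choices, so probability 1/2; weight (1/4)·(1/2) = 1/8 each.
If it is behind door 3 (prior 1/4): the host has 3 equally likely choices, so probability 1/3; weight (1/4)·(1/3) = 1/12.
The weights sum to 1/3.
So P(the car behind door 2 | the host opened door 1) = (1/8) / (1/3) = 3/8.

3/8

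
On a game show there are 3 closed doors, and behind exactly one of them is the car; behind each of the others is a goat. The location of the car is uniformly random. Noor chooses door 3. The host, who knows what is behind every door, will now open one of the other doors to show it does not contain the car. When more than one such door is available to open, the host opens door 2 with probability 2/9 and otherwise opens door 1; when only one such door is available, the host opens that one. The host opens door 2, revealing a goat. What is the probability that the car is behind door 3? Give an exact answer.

Condition on the true location of the car.
If it is behind door 1 (prior 1/3): only door 2 is available, probability 1; weight (1/3)·1 = 1/3.
If it is behind door 2 (prior 1/3): the host opened door 2, so this case is ruled out; weight (1/3)·0 = 0.
If it is behind door 3 (prior 1/3): door 2 is available, opened with probability 2/9; weight (1/3)·(2/9) = 2/27.
The weights sum to 11/27.
So P(the car behind door 3 | the host opened door 2) = (2/27) / (11/27) = 2/11.

2/11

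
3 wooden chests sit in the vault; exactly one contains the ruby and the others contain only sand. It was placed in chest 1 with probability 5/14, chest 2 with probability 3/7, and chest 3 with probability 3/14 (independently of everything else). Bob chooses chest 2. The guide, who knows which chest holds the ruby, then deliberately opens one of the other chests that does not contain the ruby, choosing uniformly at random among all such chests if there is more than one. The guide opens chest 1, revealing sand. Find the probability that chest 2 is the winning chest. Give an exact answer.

Apply Bayes' rule, conditioning on where the ruby actually is.
If it is in chest 1 (prior 5/14): the guide opened chest 1, so this case is ruled out; weight (5/14)·0 = 0.
If it is in chest 2 (prior 3/7): the guide has 2 equally likely choices, so probability 1/2; weight (3/7)·(1/2) = 3/14.
If it is in chest 3 (prior 3/14): the guide has no choice, probability 1; weight (3/14)·1 = 3/14.
The weights sum to 3/7.
So P(the ruby in chest 2 | the guide opened chest 1) = (3/14) / (3/7) = 1/2.

1/2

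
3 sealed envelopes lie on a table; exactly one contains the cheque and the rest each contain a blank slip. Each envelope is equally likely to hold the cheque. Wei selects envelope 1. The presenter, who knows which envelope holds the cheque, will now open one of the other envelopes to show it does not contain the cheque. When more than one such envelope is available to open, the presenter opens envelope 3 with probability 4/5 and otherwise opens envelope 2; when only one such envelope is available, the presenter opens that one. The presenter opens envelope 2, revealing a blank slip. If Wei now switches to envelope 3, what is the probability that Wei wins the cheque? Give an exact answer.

5/6

Condition on the true location of the cheque.
If it is in envelope 1 (prior 1/3): envelope 3 is available but not opened, probability 1/5; weight (1/3)·(1/5) = 1/15.
If it is in envelope 2 (prior 1/3): the presenter opened envelope 2, so this case is ruled out; weight (1/3)·0 = 0.
If it is in envelope 3 (prior 1/3): only envelope 2 is available, probability 1; weight (1/3)·1 = 1/3.
The weights sum to 2/5.
So P(the cheque in envelope 3 | the presenter opened envelope 2) = (1/3) / (2/5) = 5/6.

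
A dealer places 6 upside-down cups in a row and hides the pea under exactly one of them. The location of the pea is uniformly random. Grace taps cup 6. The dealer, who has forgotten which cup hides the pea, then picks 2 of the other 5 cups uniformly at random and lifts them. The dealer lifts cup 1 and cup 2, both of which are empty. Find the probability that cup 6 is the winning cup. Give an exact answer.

1/4

Because the dealer chose which cups to lift without knowing where the pea is, the choice is independent of the prize location. Learning that none of the 2 opened cups holds the pea simply rules out those 2 locations and leaves the remaining 4 cups still equally likely by symmetry.
So P(the pea under cup 6) = 1/4.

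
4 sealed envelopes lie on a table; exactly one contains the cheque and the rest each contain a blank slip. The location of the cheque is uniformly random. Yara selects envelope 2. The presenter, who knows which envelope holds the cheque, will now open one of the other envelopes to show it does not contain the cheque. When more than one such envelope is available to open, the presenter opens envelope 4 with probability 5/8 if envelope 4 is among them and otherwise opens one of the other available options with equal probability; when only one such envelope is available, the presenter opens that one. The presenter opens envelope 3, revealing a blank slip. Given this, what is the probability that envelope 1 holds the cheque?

Consider each possible location of the cheque in turn.
If it is in envelope 1 (prior 1/4): envelope 4 is available but not opened, probability 3/8; weight (1/4)·(3/8) = 3/32.
If it is in envelope 2 (prior 1/4): envelope 4 is available but not opened; envelope 3 gets probability (1 − 5/8)/2 = 3/16; weight (1/4)·(3/16) = 3/64.
If it is in envelope 3 (prior 1/4): the presenter opened envelope 3, so this case is ruled out; weight (1/4)·0 = 0.
If it is in envelope 4 (prior 1/4): envelope 4 holds the prize so is unavailable; the presenter chooses uniformly among the 2 others, probability 1/2; weight (1/4)·(1/2) = 1/8.
The weights sum to 17/64.
So P(the cheque in envelope 1 | the presenter opened envelope 3) = (3/32) / (17/64) = 6/17.

6/17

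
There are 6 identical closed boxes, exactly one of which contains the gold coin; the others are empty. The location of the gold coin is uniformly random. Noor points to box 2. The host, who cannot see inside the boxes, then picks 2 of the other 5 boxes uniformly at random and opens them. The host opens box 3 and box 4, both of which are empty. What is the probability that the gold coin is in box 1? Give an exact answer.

Because the host chose which boxes to open without knowing where the gold coin is, the choice is independent of the prize location. Learning that none of the 2 opened boxes holds the gold coin simply rules out those 2 locations and leaves the remaining 4 boxes still equally likely by symmetry.
So P(the gold coin in box 1) = 1/4.

1/4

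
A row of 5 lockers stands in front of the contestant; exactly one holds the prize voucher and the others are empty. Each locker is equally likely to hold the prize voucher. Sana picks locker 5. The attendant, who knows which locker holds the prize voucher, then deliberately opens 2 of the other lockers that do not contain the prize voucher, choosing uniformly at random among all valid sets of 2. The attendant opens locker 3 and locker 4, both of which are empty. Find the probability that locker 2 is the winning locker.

2/5

Condition on the true location of the prize voucher.
If it is in either of lockers 1 and 2 (prior 1/5 each): the attendant has 3 equally likely choices, so probability 1/3; weight (1/5)·(1/3) = 1/15 each.
If it is in either of lockers 3 and 4 (prior 1/5 each): that locker was opened and seen not to hold the prize — ruled out; weight (1/5)·0 = 0 each.
If it is in locker 5 (prior 1/5): the attendant has 6 equally likely choices, so probability 1/6; weight (1/5)·(1/6) = 1/30.
The weights sum to 1/6.
So P(the prize voucher in locker 2 | the attendant opened locker 3 and locker 4) = (1/15) / (1/6) = 2/5.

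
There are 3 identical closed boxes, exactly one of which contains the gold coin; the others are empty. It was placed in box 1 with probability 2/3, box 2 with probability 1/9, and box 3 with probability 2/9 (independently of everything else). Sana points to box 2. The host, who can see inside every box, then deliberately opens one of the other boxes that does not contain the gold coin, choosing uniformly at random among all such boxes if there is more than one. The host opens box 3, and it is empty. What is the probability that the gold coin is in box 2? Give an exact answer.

1/13

Condition on the true location of the gold coin.
If it is in box 1 (prior 2/3): the host has no choice, probability 1; weight (2/3)·1 = 2/3.
If it is in box 2 (prior 1/9): the host has 2 equally likely choices, so probability 1/2; weight (1/9)·(1/2) = 1/18.
If it is in box 3 (prior 2/9): the host opened box 3, so this case is ruled out; weight (2/9)·0 = 0.
The weights sum to 13/18.
So P(the gold coin in box 2 | the host opened box 3) = (1/18) / (13/18) = 1/13.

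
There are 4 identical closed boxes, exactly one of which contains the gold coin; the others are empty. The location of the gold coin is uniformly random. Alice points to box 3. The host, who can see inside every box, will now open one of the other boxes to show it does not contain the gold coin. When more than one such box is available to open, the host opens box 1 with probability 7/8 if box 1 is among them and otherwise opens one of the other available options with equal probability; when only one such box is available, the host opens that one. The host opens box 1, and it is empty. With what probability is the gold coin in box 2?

1/3

Apply Bayes' rule, conditioning on where the gold coin actually is.
If it is in box 1 (prior 1/4): the host opened box 1, so this case is ruled out; weight (1/4)·0 = 0.
If it is in any of boxes 2, 3, and 4 (prior 1/4 each): box 1 is available, opened with probability 7/8; weight (1/4)·(7/8) = 7/32 each.
The weights sum to 21/32.
So P(the gold coin in box 2 | the host opened box 1) = (7/32) / (21/32) = 1/3.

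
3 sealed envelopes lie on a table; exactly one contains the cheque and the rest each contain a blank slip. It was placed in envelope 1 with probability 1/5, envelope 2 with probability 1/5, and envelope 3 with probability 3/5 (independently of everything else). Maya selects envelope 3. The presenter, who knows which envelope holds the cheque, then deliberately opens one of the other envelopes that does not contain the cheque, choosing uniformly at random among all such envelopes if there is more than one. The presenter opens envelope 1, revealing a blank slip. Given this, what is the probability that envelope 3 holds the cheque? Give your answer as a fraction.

Condition on the true location of the cheque.
If it is in envelope 1 (prior 1/5): the presenter opened envelope 1, so this case is ruled out; weight (1/5)·0 = 0.
If it is in envelope 2 (prior 1/5): the presenter has no choice, probability 1; weight (1/5)·1 = 1/5.
If it is in envelope 3 (prior 3/5): the presenter has 2 equally likely choices, so probability 1/2; weight (3/5)·(1/2) = 3/10.
The weights sum to 1/2.
So P(the cheque in envelope 3 | the presenter opened envelope 1) = (3/10) / (1/2) = 3/5.

3/5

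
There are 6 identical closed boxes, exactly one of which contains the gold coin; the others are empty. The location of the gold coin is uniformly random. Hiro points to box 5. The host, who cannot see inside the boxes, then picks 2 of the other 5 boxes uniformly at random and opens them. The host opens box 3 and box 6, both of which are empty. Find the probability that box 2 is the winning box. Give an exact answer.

1/4

Because the host chose which boxes to open without knowing where the gold coin is, the choice is independent of the prize location. Learning that none of the 2 opened boxes holds the gold coin simply rules out those 2 locations and leaves the remaining 4 boxes still equally likely by symmetry.
So P(the gold coin in box 2) = 1/4.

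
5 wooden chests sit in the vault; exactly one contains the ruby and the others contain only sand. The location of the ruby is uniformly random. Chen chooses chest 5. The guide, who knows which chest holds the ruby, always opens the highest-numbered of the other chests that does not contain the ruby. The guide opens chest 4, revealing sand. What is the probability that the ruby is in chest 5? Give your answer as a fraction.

1/4

Condition on the true location of the ruby.
If it is in any of chests 1, 2, 3, and 5 (prior 1/5 each): chest 4 is the highest-numbered option available, probability 1; weight (1/5)·1 = 1/5 each.
If it is in chest 4 (prior 1/5): the guide opened chest 4, so this case is ruled out; weight (1/5)·0 = 0.
The weights sum to 4/5.
So P(the ruby in chest 5 | the guide opened chest 4) = (1/5) / (4/5) = 1/4.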